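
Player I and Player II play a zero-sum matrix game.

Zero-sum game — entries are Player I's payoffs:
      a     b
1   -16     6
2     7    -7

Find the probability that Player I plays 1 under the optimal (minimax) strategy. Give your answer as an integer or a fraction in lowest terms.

7/18

Row minima are -16 and -7, so Player I's maximin is -7; column maxima are 7 and 6, so Player II's minimax is 6. These differ, so the equilibrium is in mixed strategies.
Let Player I play 1 with probability p. Player II is indifferent when −16p + 7(1−p) = 6p − 7(1−p), giving p = 7/18.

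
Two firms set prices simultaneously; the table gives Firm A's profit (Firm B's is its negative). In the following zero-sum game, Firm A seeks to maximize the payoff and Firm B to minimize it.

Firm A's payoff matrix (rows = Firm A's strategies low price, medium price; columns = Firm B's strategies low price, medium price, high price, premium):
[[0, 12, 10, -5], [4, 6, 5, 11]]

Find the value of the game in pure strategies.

4

Row minima: -5, 4 → Firm A's maximin is 4.
Column maxima: 4, 12, 10, 11 → Firm B's minimax is 4.
They coincide at (medium price, low price), so the value is 4.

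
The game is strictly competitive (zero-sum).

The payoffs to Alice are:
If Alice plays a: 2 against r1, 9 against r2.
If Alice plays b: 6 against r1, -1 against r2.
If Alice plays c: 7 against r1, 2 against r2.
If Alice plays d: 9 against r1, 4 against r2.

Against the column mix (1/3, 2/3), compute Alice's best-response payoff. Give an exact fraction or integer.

20/3

a: (2)·(1/3) + (9)·(2/3) = 20/3.
b: (6)·(1/3) + (-1)·(2/3) = 4/3.
c: (7)·(1/3) + (2)·(2/3) = 11/3.
d: (9)·(1/3) + (4)·(2/3) = 17/3.
The best pure response is a with expected payoff 20/3.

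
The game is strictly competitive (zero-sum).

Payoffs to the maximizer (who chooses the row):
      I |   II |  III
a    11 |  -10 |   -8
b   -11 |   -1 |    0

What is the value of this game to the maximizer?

Column III is strictly dominated by II for the minimizer (it gives the maximizer more in every row).
The remaining 2×2 game on (a, b) × (I, II) has no saddle point. Let the maximizer play a with probability p; indifference gives 11p − 11(1−p) = −10p − (1−p), so p = 10/31.
Similarly the minimizer's optimal q on I is 9/31, and the value is 11·(9/31) + (-10)·(22/31) = -121/31.

-121/31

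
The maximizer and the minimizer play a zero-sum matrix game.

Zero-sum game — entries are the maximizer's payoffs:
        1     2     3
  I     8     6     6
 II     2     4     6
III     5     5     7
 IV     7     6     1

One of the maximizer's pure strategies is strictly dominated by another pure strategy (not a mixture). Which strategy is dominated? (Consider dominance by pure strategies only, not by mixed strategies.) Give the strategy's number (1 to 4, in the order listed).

2

Compare II with III: 5 > 2, 5 > 4, 7 > 6.
So III strictly dominates II for the maximizer; II is strictly dominated.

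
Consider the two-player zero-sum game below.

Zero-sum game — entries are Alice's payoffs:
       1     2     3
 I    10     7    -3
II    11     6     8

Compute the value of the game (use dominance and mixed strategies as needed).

Column 1 is strictly dominated by 2 for Bob (it gives Alice more in every row).
The remaining 2×2 game on (I, II) × (2, 3) has no saddle point. Let Alice play I with probability p; indifference gives 7p + 6(1−p) = −3p + 8(1−p), so p = 1/6.
Similarly Bob's optimal q on 2 is 11/12, and the value is 7·(11/12) + (-3)·(1/12) = 37/6.

37/6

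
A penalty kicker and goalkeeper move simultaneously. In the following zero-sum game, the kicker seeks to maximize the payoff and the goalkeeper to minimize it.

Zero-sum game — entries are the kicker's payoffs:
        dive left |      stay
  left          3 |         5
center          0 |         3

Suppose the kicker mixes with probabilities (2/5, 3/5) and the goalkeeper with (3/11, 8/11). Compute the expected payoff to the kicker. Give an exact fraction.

34/11

Against (3/11, 8/11), each row's expected payoff is left: 49/11; center: 24/11.
Taking the (2/5, 3/5)-weighted average: (2/5)·(49/11) + (3/5)·(24/11) = 34/11.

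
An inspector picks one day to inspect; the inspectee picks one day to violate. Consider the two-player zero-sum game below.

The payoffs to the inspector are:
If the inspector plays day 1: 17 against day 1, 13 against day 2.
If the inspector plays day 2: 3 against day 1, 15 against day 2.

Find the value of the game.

Row minima are 13 and 3, so the inspector's maximin is 13; column maxima are 17 and 15, so the inspectee's minimax is 15. These differ, so the equilibrium is in mixed strategies.
Let the inspector play day 1 with probability p. The inspectee is indifferent when 17p + 3(1−p) = 13p + 15(1−p), giving p = 3/4.
Let the inspectee play day 1 with probability q. The inspector is indifferent when 17q + 13(1−q) = 3q + 15(1−q), giving q = 1/8.
The value is 17·(1/8) + (13)·(7/8) = 27/2.

27/2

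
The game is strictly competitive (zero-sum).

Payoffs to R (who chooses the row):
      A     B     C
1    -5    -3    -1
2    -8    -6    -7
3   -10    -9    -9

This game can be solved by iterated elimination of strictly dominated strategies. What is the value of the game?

-5

Column B is strictly dominated by A for C (-5<-3, -8<-6, -10<-9); eliminate B.
Column C is strictly dominated by A for C (-5<-1, -8<-7, -10<-9); eliminate C.
Row 3 is strictly dominated by row 1 (-5>-10); eliminate 3.
Row 2 is strictly dominated by row 1 (-5>-8); eliminate 2.
Only (1, A) remains, with payoff -5.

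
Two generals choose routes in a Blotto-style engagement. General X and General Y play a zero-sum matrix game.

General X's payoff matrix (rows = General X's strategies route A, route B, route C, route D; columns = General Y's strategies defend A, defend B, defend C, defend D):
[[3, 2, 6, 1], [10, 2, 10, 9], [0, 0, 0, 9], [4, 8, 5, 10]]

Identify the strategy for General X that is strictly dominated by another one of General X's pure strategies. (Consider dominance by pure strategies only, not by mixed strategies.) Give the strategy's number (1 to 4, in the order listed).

Compare route C with route D: 4 > 0, 8 > 0, 5 > 0, 10 > 9.
So route D strictly dominates route C for General X; route C is strictly dominated.

3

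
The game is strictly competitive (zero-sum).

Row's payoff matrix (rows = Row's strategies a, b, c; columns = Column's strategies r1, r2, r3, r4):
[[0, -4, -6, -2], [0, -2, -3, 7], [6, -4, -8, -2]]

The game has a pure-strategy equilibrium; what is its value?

Row minima: -6, -3, -8 → Row's maximin is -3.
Column maxima: 6, -2, -3, 7 → Column's minimax is -3.
They coincide at (b, r3), so the value is -3.

-3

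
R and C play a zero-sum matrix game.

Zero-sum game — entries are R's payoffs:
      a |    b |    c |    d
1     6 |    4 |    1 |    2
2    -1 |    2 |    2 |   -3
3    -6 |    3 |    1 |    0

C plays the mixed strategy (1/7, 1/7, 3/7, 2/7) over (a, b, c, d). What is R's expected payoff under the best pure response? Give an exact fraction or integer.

17/7

1: (6)·(1/7) + (4)·(1/7) + (1)·(3/7) + (2)·(2/7) = 17/7.
2: (-1)·(1/7) + (2)·(1/7) + (2)·(3/7) + (-3)·(2/7) = 1/7.
3: (-6)·(1/7) + (3)·(1/7) + (1)·(3/7) + (0)·(2/7) = 0.
The best pure response is 1 with expected payoff 17/7.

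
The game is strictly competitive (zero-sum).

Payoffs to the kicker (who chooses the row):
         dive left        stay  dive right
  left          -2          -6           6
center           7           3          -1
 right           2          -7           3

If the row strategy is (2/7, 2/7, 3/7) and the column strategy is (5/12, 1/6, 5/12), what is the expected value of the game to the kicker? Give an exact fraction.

121/84

Against (5/12, 1/6, 5/12), each row's expected payoff is left: 2/3; center: 3; right: 11/12.
Taking the (2/7, 2/7, 3/7)-weighted average: (2/7)·(2/3) + (2/7)·(3) + (3/7)·(11/12) = 121/84.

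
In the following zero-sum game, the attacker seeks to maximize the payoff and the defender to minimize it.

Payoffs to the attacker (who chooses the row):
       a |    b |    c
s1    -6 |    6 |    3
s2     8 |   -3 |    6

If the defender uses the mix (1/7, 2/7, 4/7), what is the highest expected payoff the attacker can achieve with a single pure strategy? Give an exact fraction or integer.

s1: (-6)·(1/7) + (6)·(2/7) + (3)·(4/7) = 18/7.
s2: (8)·(1/7) + (-3)·(2/7) + (6)·(4/7) = 26/7.
The best pure response is s2 with expected payoff 26/7.

26/7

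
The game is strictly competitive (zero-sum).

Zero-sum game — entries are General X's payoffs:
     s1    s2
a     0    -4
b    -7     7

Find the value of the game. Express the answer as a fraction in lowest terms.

Row minima are -4 and -7, so General X's maximin is -4; column maxima are 0 and 7, so General Y's minimax is 0. These differ, so the equilibrium is in mixed strategies.
Let General X play a with probability p. General Y is indifferent when −7(1−p) = −4p + 7(1−p), giving p = 7/9.
Let General Y play s1 with probability q. General X is indifferent when −4(1−q) = −7q + 7(1−q), giving q = 11/18.
The value is 0·(11/18) + (-4)·(7/18) = -14/9.

-14/9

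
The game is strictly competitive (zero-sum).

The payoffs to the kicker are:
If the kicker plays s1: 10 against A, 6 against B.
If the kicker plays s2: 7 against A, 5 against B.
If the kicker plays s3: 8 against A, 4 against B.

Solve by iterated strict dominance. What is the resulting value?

Column A is strictly dominated by B for the goalkeeper (6<10, 5<7, 4<8); eliminate A.
Row s2 is strictly dominated by row s1 (6>5); eliminate s2.
Row s3 is strictly dominated by row s1 (6>4); eliminate s3.
Only (s1, B) remains, with payoff 6.

6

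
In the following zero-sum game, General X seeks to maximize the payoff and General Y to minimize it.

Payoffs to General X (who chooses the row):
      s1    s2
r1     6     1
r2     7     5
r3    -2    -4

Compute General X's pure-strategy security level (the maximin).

5

The worst-case payoff for each row is r1: 1, r2: 5, r3: -4.
The best of these is 5.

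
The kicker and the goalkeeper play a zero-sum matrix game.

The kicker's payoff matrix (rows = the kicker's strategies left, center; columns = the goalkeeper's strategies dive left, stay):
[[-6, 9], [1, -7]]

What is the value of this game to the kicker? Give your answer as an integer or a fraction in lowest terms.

-33/23

Row minima are -6 and -7, so the kicker's maximin is -6; column maxima are 1 and 9, so the goalkeeper's minimax is 1. These differ, so the equilibrium is in mixed strategies.
Let the kicker play left with probability p. The goalkeeper is indifferent when −6p + (1−p) = 9p − 7(1−p), giving p = 8/23.
Let the goalkeeper play dive left with probability q. The kicker is indifferent when −6q + 9(1−q) = q − 7(1−q), giving q = 16/23.
The value is -6·(16/23) + (9)·(7/23) = -33/23.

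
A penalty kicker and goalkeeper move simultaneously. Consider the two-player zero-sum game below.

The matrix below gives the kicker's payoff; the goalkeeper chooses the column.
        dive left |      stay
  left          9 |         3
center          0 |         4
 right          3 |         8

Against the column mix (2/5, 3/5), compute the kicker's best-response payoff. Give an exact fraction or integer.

left: (9)·(2/5) + (3)·(3/5) = 27/5.
center: (0)·(2/5) + (4)·(3/5) = 12/5.
right: (3)·(2/5) + (8)·(3/5) = 6.
The best pure response is right with expected payoff 6.

6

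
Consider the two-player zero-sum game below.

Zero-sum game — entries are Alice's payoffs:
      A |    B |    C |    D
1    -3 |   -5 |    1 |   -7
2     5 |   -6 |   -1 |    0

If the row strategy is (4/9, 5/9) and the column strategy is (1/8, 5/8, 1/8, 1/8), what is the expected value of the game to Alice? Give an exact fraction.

-133/36

Against (1/8, 5/8, 1/8, 1/8), each row's expected payoff is 1: -17/4; 2: -13/4.
Taking the (4/9, 5/9)-weighted average: (4/9)·(-17/4) + (5/9)·(-13/4) = -133/36.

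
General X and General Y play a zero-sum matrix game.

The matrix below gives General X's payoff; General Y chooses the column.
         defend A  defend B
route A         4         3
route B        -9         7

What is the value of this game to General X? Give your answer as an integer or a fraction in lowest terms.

Row minima are 3 and -9, so General X's maximin is 3; column maxima are 4 and 7, so General Y's minimax is 4. These differ, so the equilibrium is in mixed strategies.
Let General X play route A with probability p. General Y is indifferent when 4p − 9(1−p) = 3p + 7(1−p), giving p = 16/17.
Let General Y play defend A with probability q. General X is indifferent when 4q + 3(1−q) = −9q + 7(1−q), giving q = 4/17.
The value is 4·(4/17) + (3)·(13/17) = 55/17.

55/17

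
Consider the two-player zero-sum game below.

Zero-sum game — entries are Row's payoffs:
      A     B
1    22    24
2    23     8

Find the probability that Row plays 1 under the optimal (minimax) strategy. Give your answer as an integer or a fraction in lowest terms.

Row minima are 22 and 8, so Row's maximin is 22; column maxima are 23 and 24, so Column's minimax is 23. These differ, so the equilibrium is in mixed strategies.
Let Row play 1 with probability p. Column is indifferent when 22p + 23(1−p) = 24p + 8(1−p), giving p = 15/17.

15/17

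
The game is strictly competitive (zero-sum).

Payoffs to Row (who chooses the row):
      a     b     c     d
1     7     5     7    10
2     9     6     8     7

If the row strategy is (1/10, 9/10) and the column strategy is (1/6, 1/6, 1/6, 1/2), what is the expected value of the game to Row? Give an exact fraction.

89/12

Against (1/6, 1/6, 1/6, 1/2), each row's expected payoff is 1: 49/6; 2: 22/3.
Taking the (1/10, 9/10)-weighted average: (1/10)·(49/6) + (9/10)·(22/3) = 89/12.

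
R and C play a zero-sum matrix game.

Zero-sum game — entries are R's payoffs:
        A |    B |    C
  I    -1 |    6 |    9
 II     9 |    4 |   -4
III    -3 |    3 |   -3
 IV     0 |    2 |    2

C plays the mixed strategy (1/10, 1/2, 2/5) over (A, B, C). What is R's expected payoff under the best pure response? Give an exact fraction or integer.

I: (-1)·(1/10) + (6)·(1/2) + (9)·(2/5) = 13/2.
II: (9)·(1/10) + (4)·(1/2) + (-4)·(2/5) = 13/10.
III: (-3)·(1/10) + (3)·(1/2) + (-3)·(2/5) = 0.
IV: (0)·(1/10) + (2)·(1/2) + (2)·(2/5) = 9/5.
The best pure response is I with expected payoff 13/2.

13/2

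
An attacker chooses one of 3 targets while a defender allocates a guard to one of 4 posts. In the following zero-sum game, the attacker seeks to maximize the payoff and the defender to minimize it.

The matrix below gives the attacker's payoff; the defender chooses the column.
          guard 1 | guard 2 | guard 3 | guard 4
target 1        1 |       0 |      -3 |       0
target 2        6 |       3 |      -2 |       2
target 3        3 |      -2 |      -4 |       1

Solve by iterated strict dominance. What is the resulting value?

-2

Column guard 2 is strictly dominated by guard 3 for the defender (-3<0, -2<3, -4<-2); eliminate guard 2.
Row target 3 is strictly dominated by row target 2 (6>3, -2>-4, 2>1); eliminate target 3.
Column guard 4 is strictly dominated by guard 3 for the defender (-3<0, -2<2); eliminate guard 4.
Column guard 1 is strictly dominated by guard 3 for the defender (-3<1, -2<6); eliminate guard 1.
Row target 1 is strictly dominated by row target 2 (-2>-3); eliminate target 1.
Only (target 2, guard 3) remains, with payoff -2.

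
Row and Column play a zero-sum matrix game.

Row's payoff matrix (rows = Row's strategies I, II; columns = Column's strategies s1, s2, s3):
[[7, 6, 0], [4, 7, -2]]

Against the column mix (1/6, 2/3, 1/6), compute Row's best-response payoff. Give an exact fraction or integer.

I: (7)·(1/6) + (6)·(2/3) + (0)·(1/6) = 31/6.
II: (4)·(1/6) + (7)·(2/3) + (-2)·(1/6) = 5.
The best pure response is I with expected payoff 31/6.

31/6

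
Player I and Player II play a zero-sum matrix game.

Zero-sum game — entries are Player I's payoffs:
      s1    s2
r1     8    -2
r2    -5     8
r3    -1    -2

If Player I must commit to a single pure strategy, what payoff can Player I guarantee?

The worst-case payoff for each row is r1: -2, r2: -5, r3: -2.
The best of these is -2.

-2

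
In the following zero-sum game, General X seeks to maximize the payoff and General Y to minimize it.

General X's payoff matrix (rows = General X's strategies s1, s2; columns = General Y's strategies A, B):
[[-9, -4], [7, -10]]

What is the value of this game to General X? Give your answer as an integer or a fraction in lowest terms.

-59/11

Row minima are -9 and -10, so General X's maximin is -9; column maxima are 7 and -4, so General Y's minimax is -4. These differ, so the equilibrium is in mixed strategies.
Let General X play s1 with probability p. General Y is indifferent when −9p + 7(1−p) = −4p − 10(1−p), giving p = 17/22.
Let General Y play A with probability q. General X is indifferent when −9q − 4(1−q) = 7q − 10(1−q), giving q = 3/11.
The value is -9·(3/11) + (-4)·(8/11) = -59/11.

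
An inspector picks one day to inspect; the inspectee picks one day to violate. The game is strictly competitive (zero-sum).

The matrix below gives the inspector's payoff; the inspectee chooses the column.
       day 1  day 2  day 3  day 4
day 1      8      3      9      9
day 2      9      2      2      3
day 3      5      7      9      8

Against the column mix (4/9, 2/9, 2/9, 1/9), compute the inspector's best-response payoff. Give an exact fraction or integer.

65/9

day 1: (8)·(4/9) + (3)·(2/9) + (9)·(2/9) + (9)·(1/9) = 65/9.
day 2: (9)·(4/9) + (2)·(2/9) + (2)·(2/9) + (3)·(1/9) = 47/9.
day 3: (5)·(4/9) + (7)·(2/9) + (9)·(2/9) + (8)·(1/9) = 20/3.
The best pure response is day 1 with expected payoff 65/9.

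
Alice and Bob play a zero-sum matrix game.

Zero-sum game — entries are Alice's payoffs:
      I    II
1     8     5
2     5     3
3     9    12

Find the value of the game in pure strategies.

9

Row minima: 5, 3, 9 → Alice's maximin is 9.
Column maxima: 9, 12 → Bob's minimax is 9.
They coincide at (3, I), so the value is 9.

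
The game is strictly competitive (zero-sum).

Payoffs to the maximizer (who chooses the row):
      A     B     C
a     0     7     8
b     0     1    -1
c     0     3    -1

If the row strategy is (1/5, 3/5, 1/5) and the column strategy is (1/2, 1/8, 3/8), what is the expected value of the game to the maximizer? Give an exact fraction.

5/8

Against (1/2, 1/8, 3/8), each row's expected payoff is a: 31/8; b: -1/4; c: 0.
Taking the (1/5, 3/5, 1/5)-weighted average: (1/5)·(31/8) + (3/5)·(-1/4) + (1/5)·(0) = 5/8.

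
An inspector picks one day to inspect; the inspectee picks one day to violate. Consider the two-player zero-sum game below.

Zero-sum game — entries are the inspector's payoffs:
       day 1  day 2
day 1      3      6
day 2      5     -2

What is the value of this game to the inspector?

18/5

Row minima are 3 and -2, so the inspector's maximin is 3; column maxima are 5 and 6, so the inspectee's minimax is 5. These differ, so the equilibrium is in mixed strategies.
Let the inspector play day 1 with probability p. The inspectee is indifferent when 3p + 5(1−p) = 6p − 2(1−p), giving p = 7/10.
Let the inspectee play day 1 with probability q. The inspector is indifferent when 3q + 6(1−q) = 5q − 2(1−q), giving q = 4/5.
The value is 3·(4/5) + (6)·(1/5) = 18/5.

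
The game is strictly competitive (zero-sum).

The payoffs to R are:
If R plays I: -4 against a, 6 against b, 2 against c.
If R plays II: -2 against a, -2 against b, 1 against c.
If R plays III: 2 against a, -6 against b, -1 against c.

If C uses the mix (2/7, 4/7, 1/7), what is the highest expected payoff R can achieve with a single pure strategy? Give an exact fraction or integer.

18/7

I: (-4)·(2/7) + (6)·(4/7) + (2)·(1/7) = 18/7.
II: (-2)·(2/7) + (-2)·(4/7) + (1)·(1/7) = -11/7.
III: (2)·(2/7) + (-6)·(4/7) + (-1)·(1/7) = -3.
The best pure response is I with expected payoff 18/7.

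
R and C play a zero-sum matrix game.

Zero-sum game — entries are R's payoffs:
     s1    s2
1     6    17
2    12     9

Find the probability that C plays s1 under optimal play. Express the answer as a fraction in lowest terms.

4/7

Row minima are 6 and 9, so R's maximin is 9; column maxima are 12 and 17, so C's minimax is 12. These differ, so the equilibrium is in mixed strategies.
Let C play s1 with probability q. R is indifferent when 6q + 17(1−q) = 12q + 9(1−q), giving q = 4/7.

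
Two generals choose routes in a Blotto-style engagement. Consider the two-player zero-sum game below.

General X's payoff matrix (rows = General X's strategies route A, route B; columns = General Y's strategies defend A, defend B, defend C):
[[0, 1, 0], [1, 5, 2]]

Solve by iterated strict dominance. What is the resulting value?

1

Column defend B is strictly dominated by defend A for General Y (0<1, 1<5); eliminate defend B.
Row route A is strictly dominated by row route B (1>0, 2>0); eliminate route A.
Column defend C is strictly dominated by defend A for General Y (1<2); eliminate defend C.
Only (route B, defend A) remains, with payoff 1.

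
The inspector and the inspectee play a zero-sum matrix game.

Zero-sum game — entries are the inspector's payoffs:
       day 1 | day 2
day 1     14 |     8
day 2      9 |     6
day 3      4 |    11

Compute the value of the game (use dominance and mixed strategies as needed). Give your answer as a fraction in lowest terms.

Row day 2 is strictly dominated by row day 1, so the inspector never plays it.
The remaining 2×2 game on (day 1, day 3) × (day 1, day 2) has no saddle point. Let the inspector play day 1 with probability p; indifference gives 14p + 4(1−p) = 8p + 11(1−p), so p = 7/13.
Similarly the inspectee's optimal q on day 1 is 3/13, and the value is 14·(3/13) + (8)·(10/13) = 122/13.

122/13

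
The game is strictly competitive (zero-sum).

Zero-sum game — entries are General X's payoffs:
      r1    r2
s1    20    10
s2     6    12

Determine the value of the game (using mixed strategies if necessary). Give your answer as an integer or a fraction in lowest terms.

45/4

Row minima are 10 and 6, so General X's maximin is 10; column maxima are 20 and 12, so General Y's minimax is 12. These differ, so the equilibrium is in mixed strategies.
Let General X play s1 with probability p. General Y is indifferent when 20p + 6(1−p) = 10p + 12(1−p), giving p = 3/8.
Let General Y play r1 with probability q. General X is indifferent when 20q + 10(1−q) = 6q + 12(1−q), giving q = 1/8.
The value is 20·(1/8) + (10)·(7/8) = 45/4.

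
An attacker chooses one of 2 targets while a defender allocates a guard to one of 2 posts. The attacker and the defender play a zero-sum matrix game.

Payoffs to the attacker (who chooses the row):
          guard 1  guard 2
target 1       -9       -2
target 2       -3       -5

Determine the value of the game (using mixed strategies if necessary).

-13/3

Row minima are -9 and -5, so the attacker's maximin is -5; column maxima are -3 and -2, so the defender's minimax is -3. These differ, so the equilibrium is in mixed strategies.
Let the attacker play target 1 with probability p. The defender is indifferent when −9p − 3(1−p) = −2p − 5(1−p), giving p = 2/9.
Let the defender play guard 1 with probability q. The attacker is indifferent when −9q − 2(1−q) = −3q − 5(1−q), giving q = 1/3.
The value is -9·(1/3) + (-2)·(2/3) = -13/3.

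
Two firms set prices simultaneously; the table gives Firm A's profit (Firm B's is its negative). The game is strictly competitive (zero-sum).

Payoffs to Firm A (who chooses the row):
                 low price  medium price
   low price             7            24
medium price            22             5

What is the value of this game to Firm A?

29/2

Row minima are 7 and 5, so Firm A's maximin is 7; column maxima are 22 and 24, so Firm B's minimax is 22. These differ, so the equilibrium is in mixed strategies.
Let Firm A play low price with probability p. Firm B is indifferent when 7p + 22(1−p) = 24p + 5(1−p), giving p = 1/2.
Let Firm B play low price with probability q. Firm A is indifferent when 7q + 24(1−q) = 22q + 5(1−q), giving q = 19/34.
The value is 7·(19/34) + (24)·(15/34) = 29/2.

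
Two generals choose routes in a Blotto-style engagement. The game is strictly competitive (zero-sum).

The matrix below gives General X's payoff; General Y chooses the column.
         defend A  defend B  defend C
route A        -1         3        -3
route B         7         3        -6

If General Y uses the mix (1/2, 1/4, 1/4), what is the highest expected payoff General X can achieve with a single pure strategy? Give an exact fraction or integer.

route A: (-1)·(1/2) + (3)·(1/4) + (-3)·(1/4) = -1/2.
route B: (7)·(1/2) + (3)·(1/4) + (-6)·(1/4) = 11/4.
The best pure response is route B with expected payoff 11/4.

11/4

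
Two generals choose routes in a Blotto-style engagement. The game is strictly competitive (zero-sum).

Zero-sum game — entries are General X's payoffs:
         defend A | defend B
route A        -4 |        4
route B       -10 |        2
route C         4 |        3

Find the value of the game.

Row route B is strictly dominated by row route A, so General X never plays it.
The remaining 2×2 game on (route A, route C) × (defend A, defend B) has no saddle point. Let General X play route A with probability p; indifference gives −4p + 4(1−p) = 4p + 3(1−p), so p = 1/9.
Similarly General Y's optimal q on defend A is 1/9, and the value is -4·(1/9) + (4)·(8/9) = 28/9.

28/9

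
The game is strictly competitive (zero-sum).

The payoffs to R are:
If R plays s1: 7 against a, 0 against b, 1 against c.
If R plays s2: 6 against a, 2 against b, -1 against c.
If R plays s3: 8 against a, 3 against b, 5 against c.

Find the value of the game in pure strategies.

Row minima: 0, -1, 3 → R's maximin is 3.
Column maxima: 8, 3, 5 → C's minimax is 3.
They coincide at (s3, b), so the value is 3.

3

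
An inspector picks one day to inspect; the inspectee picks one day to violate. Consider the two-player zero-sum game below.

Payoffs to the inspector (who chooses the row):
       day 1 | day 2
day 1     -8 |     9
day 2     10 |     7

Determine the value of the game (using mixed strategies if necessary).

73/10

Row minima are -8 and 7, so the inspector's maximin is 7; column maxima are 10 and 9, so the inspectee's minimax is 9. These differ, so the equilibrium is in mixed strategies.
Let the inspector play day 1 with probability p. The inspectee is indifferent when −8p + 10(1−p) = 9p + 7(1−p), giving p = 3/20.
Let the inspectee play day 1 with probability q. The inspector is indifferent when −8q + 9(1−q) = 10q + 7(1−q), giving q = 1/10.
The value is -8·(1/10) + (9)·(9/10) = 73/10.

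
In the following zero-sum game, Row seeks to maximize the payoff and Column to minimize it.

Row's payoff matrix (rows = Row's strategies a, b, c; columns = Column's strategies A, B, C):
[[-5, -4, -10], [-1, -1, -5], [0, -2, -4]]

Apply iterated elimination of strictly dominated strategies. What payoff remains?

-4

Column A is strictly dominated by C for Column (-10<-5, -5<-1, -4<0); eliminate A.
Row a is strictly dominated by row b (-1>-4, -5>-10); eliminate a.
Column B is strictly dominated by C for Column (-5<-1, -4<-2); eliminate B.
Row b is strictly dominated by row c (-4>-5); eliminate b.
Only (c, C) remains, with payoff -4.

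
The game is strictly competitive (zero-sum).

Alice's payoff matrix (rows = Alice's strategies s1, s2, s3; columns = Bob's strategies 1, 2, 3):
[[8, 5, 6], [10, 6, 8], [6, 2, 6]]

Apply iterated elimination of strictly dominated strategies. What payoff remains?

6

Row s3 is strictly dominated by row s2 (10>6, 6>2, 8>6); eliminate s3.
Column 3 is strictly dominated by 2 for Bob (5<6, 6<8); eliminate 3.
Row s1 is strictly dominated by row s2 (10>8, 6>5); eliminate s1.
Column 1 is strictly dominated by 2 for Bob (6<10); eliminate 1.
Only (s2, 2) remains, with payoff 6.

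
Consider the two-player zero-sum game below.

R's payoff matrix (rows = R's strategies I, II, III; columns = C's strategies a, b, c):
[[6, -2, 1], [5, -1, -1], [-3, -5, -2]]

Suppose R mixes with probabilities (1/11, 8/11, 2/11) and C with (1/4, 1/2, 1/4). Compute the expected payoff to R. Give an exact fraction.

-1/4

Against (1/4, 1/2, 1/4), each row's expected payoff is I: 3/4; II: 1/2; III: -15/4.
Taking the (1/11, 8/11, 2/11)-weighted average: (1/11)·(3/4) + (8/11)·(1/2) + (2/11)·(-15/4) = -1/4.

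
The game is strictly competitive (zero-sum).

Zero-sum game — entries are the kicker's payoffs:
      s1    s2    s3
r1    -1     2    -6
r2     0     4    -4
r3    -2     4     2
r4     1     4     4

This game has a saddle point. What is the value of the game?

1

Row minima: -6, -4, -2, 1 → the kicker's maximin is 1.
Column maxima: 1, 4, 4 → the goalkeeper's minimax is 1.
They coincide at (r4, s1), so the value is 1.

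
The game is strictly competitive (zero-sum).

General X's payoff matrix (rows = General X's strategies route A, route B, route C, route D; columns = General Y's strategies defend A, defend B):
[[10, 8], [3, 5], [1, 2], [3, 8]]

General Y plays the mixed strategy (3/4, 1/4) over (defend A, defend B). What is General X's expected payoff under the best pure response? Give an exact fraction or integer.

route A: (10)·(3/4) + (8)·(1/4) = 19/2.
route B: (3)·(3/4) + (5)·(1/4) = 7/2.
route C: (1)·(3/4) + (2)·(1/4) = 5/4.
route D: (3)·(3/4) + (8)·(1/4) = 17/4.
The best pure response is route A with expected payoff 19/2.

19/2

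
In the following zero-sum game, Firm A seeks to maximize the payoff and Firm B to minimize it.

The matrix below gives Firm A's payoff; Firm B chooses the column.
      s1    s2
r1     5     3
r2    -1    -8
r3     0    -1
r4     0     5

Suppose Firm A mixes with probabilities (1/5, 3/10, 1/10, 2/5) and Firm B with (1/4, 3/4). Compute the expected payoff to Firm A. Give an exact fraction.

Against (1/4, 3/4), each row's expected payoff is r1: 7/2; r2: -25/4; r3: -3/4; r4: 15/4.
Taking the (1/5, 3/10, 1/10, 2/5)-weighted average: (1/5)·(7/2) + (3/10)·(-25/4) + (1/10)·(-3/4) + (2/5)·(15/4) = 1/4.

1/4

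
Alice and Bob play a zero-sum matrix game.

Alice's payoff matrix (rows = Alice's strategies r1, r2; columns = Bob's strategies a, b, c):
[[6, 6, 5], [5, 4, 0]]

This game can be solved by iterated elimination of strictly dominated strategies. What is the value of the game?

5

Row r2 is strictly dominated by row r1 (6>5, 6>4, 5>0); eliminate r2.
Column b is strictly dominated by c for Bob (5<6); eliminate b.
Column a is strictly dominated by c for Bob (5<6); eliminate a.
Only (r1, c) remains, with payoff 5.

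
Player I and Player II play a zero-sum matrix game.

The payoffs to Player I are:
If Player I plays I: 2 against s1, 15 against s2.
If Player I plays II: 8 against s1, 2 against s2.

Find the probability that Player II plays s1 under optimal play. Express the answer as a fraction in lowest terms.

Row minima are 2 and 2, so Player I's maximin is 2; column maxima are 8 and 15, so Player II's minimax is 8. These differ, so the equilibrium is in mixed strategies.
Let Player II play s1 with probability q. Player I is indifferent when 2q + 15(1−q) = 8q + 2(1−q), giving q = 13/19.

13/19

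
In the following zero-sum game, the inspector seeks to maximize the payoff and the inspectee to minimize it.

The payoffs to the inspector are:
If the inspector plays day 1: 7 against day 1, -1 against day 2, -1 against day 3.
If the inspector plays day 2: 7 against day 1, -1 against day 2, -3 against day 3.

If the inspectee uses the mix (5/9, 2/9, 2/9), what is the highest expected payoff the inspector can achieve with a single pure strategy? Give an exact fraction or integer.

31/9

day 1: (7)·(5/9) + (-1)·(2/9) + (-1)·(2/9) = 31/9.
day 2: (7)·(5/9) + (-1)·(2/9) + (-3)·(2/9) = 3.
The best pure response is day 1 with expected payoff 31/9.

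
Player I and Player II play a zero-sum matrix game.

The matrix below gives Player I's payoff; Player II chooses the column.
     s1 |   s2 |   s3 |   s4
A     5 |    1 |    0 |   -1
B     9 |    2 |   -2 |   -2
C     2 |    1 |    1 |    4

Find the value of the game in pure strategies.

1

Row minima: -1, -2, 1 → Player I's maximin is 1.
Column maxima: 9, 2, 1, 4 → Player II's minimax is 1.
They coincide at (C, s3), so the value is 1.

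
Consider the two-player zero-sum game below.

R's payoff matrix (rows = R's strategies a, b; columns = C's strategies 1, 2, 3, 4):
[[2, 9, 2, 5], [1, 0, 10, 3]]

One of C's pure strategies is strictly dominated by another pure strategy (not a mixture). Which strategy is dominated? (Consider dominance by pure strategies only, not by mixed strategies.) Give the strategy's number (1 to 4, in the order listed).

4

C prefers columns that give R less. Compare 4 with 1: 2 < 5, 1 < 3.
So 1 strictly dominates 4 for C; 4 is strictly dominated.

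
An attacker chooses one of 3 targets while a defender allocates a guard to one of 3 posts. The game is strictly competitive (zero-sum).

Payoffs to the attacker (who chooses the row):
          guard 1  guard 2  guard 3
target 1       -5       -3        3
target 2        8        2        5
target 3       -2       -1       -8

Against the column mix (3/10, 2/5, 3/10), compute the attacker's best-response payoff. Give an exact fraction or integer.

target 1: (-5)·(3/10) + (-3)·(2/5) + (3)·(3/10) = -9/5.
target 2: (8)·(3/10) + (2)·(2/5) + (5)·(3/10) = 47/10.
target 3: (-2)·(3/10) + (-1)·(2/5) + (-8)·(3/10) = -17/5.
The best pure response is target 2 with expected payoff 47/10.

47/10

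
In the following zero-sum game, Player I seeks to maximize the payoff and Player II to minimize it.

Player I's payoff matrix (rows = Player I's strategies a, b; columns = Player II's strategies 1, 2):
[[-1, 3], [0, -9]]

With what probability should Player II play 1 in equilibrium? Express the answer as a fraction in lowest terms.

Row minima are -1 and -9, so Player I's maximin is -1; column maxima are 0 and 3, so Player II's minimax is 0. These differ, so the equilibrium is in mixed strategies.
Let Player II play 1 with probability q. Player I is indifferent when −q + 3(1−q) = −9(1−q), giving q = 12/13.

12/13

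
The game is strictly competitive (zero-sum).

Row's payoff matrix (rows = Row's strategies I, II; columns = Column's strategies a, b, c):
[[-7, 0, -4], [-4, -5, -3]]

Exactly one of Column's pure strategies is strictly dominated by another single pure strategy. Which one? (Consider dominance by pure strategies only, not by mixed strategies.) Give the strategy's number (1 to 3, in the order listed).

3

Column prefers columns that give Row less. Compare c with a: -7 < -4, -4 < -3.
So a strictly dominates c for Column; c is strictly dominated.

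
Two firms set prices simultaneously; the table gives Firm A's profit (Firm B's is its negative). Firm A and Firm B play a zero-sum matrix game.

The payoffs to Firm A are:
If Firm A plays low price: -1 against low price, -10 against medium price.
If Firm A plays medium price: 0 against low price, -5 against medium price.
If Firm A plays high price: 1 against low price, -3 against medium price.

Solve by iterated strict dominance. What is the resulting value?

Column low price is strictly dominated by medium price for Firm B (-10<-1, -5<0, -3<1); eliminate low price.
Row medium price is strictly dominated by row high price (-3>-5); eliminate medium price.
Row low price is strictly dominated by row high price (-3>-10); eliminate low price.
Only (high price, medium price) remains, with payoff -3.

-3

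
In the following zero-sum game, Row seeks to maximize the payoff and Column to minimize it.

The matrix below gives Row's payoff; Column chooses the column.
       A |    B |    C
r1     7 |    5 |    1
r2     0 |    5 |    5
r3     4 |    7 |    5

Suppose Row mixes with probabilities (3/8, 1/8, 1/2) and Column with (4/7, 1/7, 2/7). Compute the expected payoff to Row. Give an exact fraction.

9/2

Against (4/7, 1/7, 2/7), each row's expected payoff is r1: 5; r2: 15/7; r3: 33/7.
Taking the (3/8, 1/8, 1/2)-weighted average: (3/8)·(5) + (1/8)·(15/7) + (1/2)·(33/7) = 9/2.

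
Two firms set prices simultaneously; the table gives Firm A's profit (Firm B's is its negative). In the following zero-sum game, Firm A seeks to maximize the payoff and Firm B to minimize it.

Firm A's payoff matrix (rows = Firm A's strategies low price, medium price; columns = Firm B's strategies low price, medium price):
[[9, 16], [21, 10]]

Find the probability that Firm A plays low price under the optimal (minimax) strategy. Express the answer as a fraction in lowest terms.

11/18

Row minima are 9 and 10, so Firm A's maximin is 10; column maxima are 21 and 16, so Firm B's minimax is 16. These differ, so the equilibrium is in mixed strategies.
Let Firm A play low price with probability p. Firm B is indifferent when 9p + 21(1−p) = 16p + 10(1−p), giving p = 11/18.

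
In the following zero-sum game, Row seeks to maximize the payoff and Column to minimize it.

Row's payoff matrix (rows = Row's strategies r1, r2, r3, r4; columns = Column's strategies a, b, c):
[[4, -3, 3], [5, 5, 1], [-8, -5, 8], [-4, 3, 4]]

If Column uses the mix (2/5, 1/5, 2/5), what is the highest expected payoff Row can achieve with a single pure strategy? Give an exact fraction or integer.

17/5

r1: (4)·(2/5) + (-3)·(1/5) + (3)·(2/5) = 11/5.
r2: (5)·(2/5) + (5)·(1/5) + (1)·(2/5) = 17/5.
r3: (-8)·(2/5) + (-5)·(1/5) + (8)·(2/5) = -1.
r4: (-4)·(2/5) + (3)·(1/5) + (4)·(2/5) = 3/5.
The best pure response is r2 with expected payoff 17/5.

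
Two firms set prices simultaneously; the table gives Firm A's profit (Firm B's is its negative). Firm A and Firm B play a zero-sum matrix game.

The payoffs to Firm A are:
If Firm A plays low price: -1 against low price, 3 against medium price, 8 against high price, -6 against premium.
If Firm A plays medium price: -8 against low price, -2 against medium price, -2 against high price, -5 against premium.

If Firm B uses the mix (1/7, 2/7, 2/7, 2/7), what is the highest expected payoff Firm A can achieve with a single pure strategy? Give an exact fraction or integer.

low price: (-1)·(1/7) + (3)·(2/7) + (8)·(2/7) + (-6)·(2/7) = 9/7.
medium price: (-8)·(1/7) + (-2)·(2/7) + (-2)·(2/7) + (-5)·(2/7) = -26/7.
The best pure response is low price with expected payoff 9/7.

9/7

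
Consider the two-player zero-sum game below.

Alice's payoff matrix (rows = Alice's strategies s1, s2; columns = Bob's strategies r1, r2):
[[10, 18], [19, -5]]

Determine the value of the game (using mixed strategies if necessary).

49/4

Row minima are 10 and -5, so Alice's maximin is 10; column maxima are 19 and 18, so Bob's minimax is 18. These differ, so the equilibrium is in mixed strategies.
Let Alice play s1 with probability p. Bob is indifferent when 10p + 19(1−p) = 18p − 5(1−p), giving p = 3/4.
Let Bob play r1 with probability q. Alice is indifferent when 10q + 18(1−q) = 19q − 5(1−q), giving q = 23/32.
The value is 10·(23/32) + (18)·(9/32) = 49/4.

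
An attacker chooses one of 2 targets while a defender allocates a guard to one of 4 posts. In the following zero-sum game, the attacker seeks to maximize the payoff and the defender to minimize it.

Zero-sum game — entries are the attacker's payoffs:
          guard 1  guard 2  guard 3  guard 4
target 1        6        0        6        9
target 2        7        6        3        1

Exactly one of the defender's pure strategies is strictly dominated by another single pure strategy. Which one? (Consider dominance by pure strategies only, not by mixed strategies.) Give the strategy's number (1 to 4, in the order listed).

The defender prefers columns that give the attacker less. Compare guard 1 with guard 2: 0 < 6, 6 < 7.
So guard 2 strictly dominates guard 1 for the defender; guard 1 is strictly dominated.

1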